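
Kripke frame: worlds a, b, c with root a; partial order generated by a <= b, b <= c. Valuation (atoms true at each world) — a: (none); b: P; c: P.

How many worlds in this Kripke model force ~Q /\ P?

2

a: does not force it — a ||-/- ~Q /\ P since a fails P.
b: forces it.
c: forces it.
Worlds forcing the formula: {b, c}.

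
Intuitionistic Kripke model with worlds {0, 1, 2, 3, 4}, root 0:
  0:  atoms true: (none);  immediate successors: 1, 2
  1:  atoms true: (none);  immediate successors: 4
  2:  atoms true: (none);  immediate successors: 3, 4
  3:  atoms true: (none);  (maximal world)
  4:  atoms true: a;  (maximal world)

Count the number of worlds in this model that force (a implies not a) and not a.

1

0: does not force it — 0 does not force (a implies not a) and not a since 0 fails a implies not a.
1: does not force it.
2: does not force it.
3: forces it.
4: does not force it.
Worlds forcing the formula: {3}.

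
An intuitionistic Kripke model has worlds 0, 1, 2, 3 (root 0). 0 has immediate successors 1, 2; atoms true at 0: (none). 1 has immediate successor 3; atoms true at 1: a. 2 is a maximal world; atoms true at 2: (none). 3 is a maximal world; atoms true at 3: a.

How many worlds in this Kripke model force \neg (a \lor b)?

0: does not force it — 0 \nVdash \neg (a \lor b) since 1 is accessible from 0 and 1 \Vdash a \lor b.
1: does not force it.
2: forces it.
3: does not force it.
Worlds forcing the formula: {2}.

1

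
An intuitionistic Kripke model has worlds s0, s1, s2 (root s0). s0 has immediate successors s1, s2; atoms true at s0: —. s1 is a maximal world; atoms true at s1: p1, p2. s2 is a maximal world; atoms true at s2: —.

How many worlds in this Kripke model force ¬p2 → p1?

1

s0: does not force it — s0 ⊮ ¬p2 → p1: at the accessible world s2, s2 ⊩ ¬p2 but s2 ⊮ p1.
s1: forces it.
s2: does not force it — s2 ⊮ ¬p2 → p1: already at s2 itself, s2 ⊩ ¬p2 but s2 ⊮ p1.
Worlds forcing the formula: {s1}.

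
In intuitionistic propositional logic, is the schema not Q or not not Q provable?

This is the weak law of excluded middle, which is not intuitionistically valid.
A Kripke countermodel: worlds a, b, c; order generated by a <= b, a <= c; atoms true at each world — a:{}; b:{Q}; c:{}.
a does not force not Q or not not Q: neither disjunct is forced at a.
a does not force not Q since b is accessible from a and b forces Q.
So the root a does not force the formula.

No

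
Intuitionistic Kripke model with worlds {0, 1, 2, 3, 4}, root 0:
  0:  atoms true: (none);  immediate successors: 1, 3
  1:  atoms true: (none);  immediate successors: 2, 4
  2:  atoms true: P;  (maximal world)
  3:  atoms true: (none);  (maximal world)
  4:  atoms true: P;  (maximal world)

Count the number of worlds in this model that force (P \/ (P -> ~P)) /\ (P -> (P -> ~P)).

0: does not force it — 0 ||-/- (P \/ (P -> ~P)) /\ (P -> (P -> ~P)) since 0 fails P \/ (P -> ~P).
1: does not force it — 1 ||-/- (P \/ (P -> ~P)) /\ (P -> (P -> ~P)) since 1 fails P \/ (P -> ~P).
2: does not force it.
3: forces it.
4: does not force it.
Worlds forcing the formula: {3}.

1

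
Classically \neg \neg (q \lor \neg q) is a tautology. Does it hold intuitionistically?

This is the double negation of excluded middle, which is intuitionistically derivable.
Assuming \neg (q \lor \neg q): from q we'd get q \lor \neg q, so \neg q; but then q \lor \neg q again — contradiction. Hence \neg \neg (q \lor \neg q).

Yes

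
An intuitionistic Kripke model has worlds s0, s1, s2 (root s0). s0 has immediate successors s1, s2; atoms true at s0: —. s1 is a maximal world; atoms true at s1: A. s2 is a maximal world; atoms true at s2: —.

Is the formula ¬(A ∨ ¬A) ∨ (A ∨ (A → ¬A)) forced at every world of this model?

No

Not every world: s0 ⊮ ¬(A ∨ ¬A) ∨ (A ∨ (A → ¬A)).
s0 ⊮ ¬(A ∨ ¬A) ∨ (A ∨ (A → ¬A)): neither disjunct is forced at s0.
s0 ⊮ ¬(A ∨ ¬A) since s1 is accessible from s0 and s1 ⊩ A ∨ ¬A.
s1 ⊩ A ∨ ¬A via the disjunct A.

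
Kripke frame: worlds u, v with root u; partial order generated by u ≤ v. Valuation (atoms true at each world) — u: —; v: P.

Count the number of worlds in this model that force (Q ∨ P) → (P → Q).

0

u: does not force it — u ⊮ (Q ∨ P) → (P → Q): at the accessible world v, v ⊩ Q ∨ P but v ⊮ P → Q.
v: does not force it — v ⊮ (Q ∨ P) → (P → Q): already at v itself, v ⊩ Q ∨ P but v ⊮ P → Q.
Worlds forcing the formula: { }.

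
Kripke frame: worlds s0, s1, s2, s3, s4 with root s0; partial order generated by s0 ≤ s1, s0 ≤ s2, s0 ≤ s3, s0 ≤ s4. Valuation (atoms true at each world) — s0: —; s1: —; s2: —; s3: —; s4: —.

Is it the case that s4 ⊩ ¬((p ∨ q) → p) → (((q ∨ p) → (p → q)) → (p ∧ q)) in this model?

s4 ⊩ ¬((p ∨ q) → p) → (((q ∨ p) → (p → q)) → (p ∧ q)) vacuously: no world accessible from s4 forces the antecedent ¬((p ∨ q) → p).

Yes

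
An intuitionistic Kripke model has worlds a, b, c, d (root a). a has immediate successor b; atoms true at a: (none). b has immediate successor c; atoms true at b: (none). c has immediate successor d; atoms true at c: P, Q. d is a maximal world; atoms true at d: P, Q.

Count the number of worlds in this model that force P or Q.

2

a: does not force it — a does not force P or Q: neither disjunct is forced at a.
b: does not force it.
c: forces it.
d: forces it.
Worlds forcing the formula: {c, d}.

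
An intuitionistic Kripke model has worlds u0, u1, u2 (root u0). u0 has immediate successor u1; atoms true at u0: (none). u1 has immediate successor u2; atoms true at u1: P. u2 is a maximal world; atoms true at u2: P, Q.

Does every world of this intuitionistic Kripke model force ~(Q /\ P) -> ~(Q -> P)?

u0 ||- ~(Q /\ P) -> ~(Q -> P) vacuously: no world accessible from u0 forces the antecedent ~(Q /\ P).
Since the root u0 forces ~(Q /\ P) -> ~(Q -> P) and forcing is persistent (monotone upward), every world forces it.

Yes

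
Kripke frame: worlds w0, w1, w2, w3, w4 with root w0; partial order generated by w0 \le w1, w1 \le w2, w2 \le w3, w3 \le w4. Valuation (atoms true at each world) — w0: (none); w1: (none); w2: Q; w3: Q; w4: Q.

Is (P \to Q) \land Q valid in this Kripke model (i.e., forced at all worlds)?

Not every world: w0 \nVdash (P \to Q) \land Q.
w0 \nVdash (P \to Q) \land Q since w0 fails Q.

No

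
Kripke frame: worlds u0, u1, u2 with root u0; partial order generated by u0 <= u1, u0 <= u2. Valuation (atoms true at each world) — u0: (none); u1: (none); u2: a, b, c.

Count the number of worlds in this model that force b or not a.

u0: does not force it — u0 does not force b or not a: neither disjunct is forced at u0.
u1: forces it.
u2: forces it.
Worlds forcing the formula: {u1, u2}.

2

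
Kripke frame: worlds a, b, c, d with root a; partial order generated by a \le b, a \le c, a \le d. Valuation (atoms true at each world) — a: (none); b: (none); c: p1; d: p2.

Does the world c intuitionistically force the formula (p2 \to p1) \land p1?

c \Vdash (p2 \to p1) \land p1 since c forces both conjuncts.

Yes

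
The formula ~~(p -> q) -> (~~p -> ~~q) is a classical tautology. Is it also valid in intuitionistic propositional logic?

Yes

This is the distribution of double negation over implication, which is intuitionistically derivable.
Assume ~~(p -> q) and ~~p; suppose ~q. Then p -> q would give ~p (by contraposition), contradicting ~~p; so ~(p -> q), contradicting ~~(p -> q). Hence ~~q.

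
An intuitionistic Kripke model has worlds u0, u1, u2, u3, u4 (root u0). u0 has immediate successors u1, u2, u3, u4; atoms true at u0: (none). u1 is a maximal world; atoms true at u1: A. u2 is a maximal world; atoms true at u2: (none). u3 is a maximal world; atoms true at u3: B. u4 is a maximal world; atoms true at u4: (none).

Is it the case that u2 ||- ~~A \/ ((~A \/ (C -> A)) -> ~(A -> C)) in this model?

u2 ||-/- ~~A \/ ((~A \/ (C -> A)) -> ~(A -> C)): neither disjunct is forced at u2.
u2 ||-/- ~~A since u2 is accessible from u2 and u2 ||- ~A.
u2 ||- ~A: no world accessible from u2 forces A.

No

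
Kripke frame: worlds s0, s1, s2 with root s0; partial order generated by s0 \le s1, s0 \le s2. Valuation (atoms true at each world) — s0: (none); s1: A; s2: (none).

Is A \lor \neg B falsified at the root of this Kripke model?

No

s0 \Vdash A \lor \neg B via the disjunct \neg B.
So the root s0 forces A \lor \neg B; the model is not a countermodel.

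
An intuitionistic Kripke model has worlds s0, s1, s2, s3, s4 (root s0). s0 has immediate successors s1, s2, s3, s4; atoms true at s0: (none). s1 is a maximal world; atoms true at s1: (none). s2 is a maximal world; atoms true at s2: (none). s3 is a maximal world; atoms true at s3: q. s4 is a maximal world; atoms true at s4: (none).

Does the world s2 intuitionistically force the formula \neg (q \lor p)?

s2 \Vdash \neg (q \lor p): no world accessible from s2 forces q \lor p.

Yes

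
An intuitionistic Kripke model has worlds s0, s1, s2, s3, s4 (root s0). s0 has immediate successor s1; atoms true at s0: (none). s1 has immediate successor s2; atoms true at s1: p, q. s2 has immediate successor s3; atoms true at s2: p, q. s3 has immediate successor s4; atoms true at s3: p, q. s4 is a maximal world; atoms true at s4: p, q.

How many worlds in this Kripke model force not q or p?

4

s0: does not force it — s0 does not force not q or p: neither disjunct is forced at s0.
s1: forces it.
s2: forces it.
s3: forces it.
s4: forces it.
Worlds forcing the formula: {s1, s2, s3, s4}.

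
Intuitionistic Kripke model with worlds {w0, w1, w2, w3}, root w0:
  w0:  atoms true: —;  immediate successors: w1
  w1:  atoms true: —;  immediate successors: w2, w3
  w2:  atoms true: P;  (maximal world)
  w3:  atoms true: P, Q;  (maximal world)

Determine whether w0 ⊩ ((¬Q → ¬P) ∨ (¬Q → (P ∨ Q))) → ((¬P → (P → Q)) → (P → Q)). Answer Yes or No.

w0 ⊮ ((¬Q → ¬P) ∨ (¬Q → (P ∨ Q))) → ((¬P → (P → Q)) → (P → Q)): already at w0 itself, w0 ⊩ (¬Q → ¬P) ∨ (¬Q → (P ∨ Q)) but w0 ⊮ (¬P → (P → Q)) → (P → Q).
w0 ⊮ (¬P → (P → Q)) → (P → Q): already at w0 itself, w0 ⊩ ¬P → (P → Q) but w0 ⊮ P → Q.
w0 ⊮ P → Q: at the accessible world w2, w2 ⊩ P but w2 ⊮ Q.
w2 lacks atom Q, so w2 ⊮ Q.

No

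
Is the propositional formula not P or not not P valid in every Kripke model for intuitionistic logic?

No

This is the weak law of excluded middle, which is not intuitionistically valid.
A Kripke countermodel: worlds a, b, c; order generated by a <= b, a <= c; atoms true at each world — a:{}; b:{P}; c:{}.
a does not force not P or not not P: neither disjunct is forced at a.
a does not force not P since b is accessible from a and b forces P.
So the root a does not force the formula.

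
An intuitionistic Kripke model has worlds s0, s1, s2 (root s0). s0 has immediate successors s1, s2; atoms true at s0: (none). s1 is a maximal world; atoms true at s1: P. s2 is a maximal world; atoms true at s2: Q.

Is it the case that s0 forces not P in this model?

s0 does not force not P since s1 is accessible from s0 and s1 forces P.

No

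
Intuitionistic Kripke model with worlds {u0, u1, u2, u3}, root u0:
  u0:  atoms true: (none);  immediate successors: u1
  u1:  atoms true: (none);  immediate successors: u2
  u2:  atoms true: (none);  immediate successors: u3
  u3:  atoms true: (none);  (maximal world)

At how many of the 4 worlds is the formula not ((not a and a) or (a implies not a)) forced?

u0: does not force it — u0 does not force not ((not a and a) or (a implies not a)) since u0 is accessible from u0 and u0 forces (not a and a) or (a implies not a).
u1: does not force it — u1 does not force not ((not a and a) or (a implies not a)) since u1 is accessible from u1 and u1 forces (not a and a) or (a implies not a).
u2: does not force it.
u3: does not force it.
Worlds forcing the formula: { }.

0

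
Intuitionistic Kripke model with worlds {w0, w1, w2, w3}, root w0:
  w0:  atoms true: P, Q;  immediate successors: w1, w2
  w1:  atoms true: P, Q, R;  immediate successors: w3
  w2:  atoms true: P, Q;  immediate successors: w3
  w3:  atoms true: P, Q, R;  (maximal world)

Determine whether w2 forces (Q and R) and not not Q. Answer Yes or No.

No

w2 does not force (Q and R) and not not Q since w2 fails Q and R.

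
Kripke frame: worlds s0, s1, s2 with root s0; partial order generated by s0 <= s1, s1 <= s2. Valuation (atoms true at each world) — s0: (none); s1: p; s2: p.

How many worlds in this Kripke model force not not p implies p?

2

s0: does not force it — s0 does not force not not p implies p: already at s0 itself, s0 forces not not p but s0 does not force p.
s1: forces it.
s2: forces it.
Worlds forcing the formula: {s1, s2}.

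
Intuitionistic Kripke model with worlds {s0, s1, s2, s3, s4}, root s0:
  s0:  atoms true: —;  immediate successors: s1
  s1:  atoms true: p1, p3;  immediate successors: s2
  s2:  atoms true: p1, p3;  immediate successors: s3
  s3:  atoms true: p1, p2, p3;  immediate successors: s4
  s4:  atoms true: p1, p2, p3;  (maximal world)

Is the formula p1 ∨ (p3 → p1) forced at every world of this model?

Yes

s0 ⊩ p1 ∨ (p3 → p1) via the disjunct p3 → p1.
Since the root s0 forces p1 ∨ (p3 → p1) and forcing is persistent (monotone upward), every world forces it.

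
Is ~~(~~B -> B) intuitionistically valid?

Yes

This is the double negation of double-negation elimination, which is intuitionistically derivable.
By Glivenko's theorem the double negation of any classical propositional tautology is intuitionistically provable; ~~B -> B is classically a tautology.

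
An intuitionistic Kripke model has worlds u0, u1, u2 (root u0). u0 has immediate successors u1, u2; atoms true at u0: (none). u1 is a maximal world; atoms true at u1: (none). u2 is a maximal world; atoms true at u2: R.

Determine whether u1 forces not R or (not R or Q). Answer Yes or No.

Yes

u1 forces not R or (not R or Q) via the disjunct not R.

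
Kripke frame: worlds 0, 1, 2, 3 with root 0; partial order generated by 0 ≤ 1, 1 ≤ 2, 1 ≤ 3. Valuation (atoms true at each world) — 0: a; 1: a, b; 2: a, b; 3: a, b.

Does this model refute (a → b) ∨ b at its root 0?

0 ⊮ (a → b) ∨ b: neither disjunct is forced at 0.
0 ⊮ a → b: already at 0 itself, 0 ⊩ a but 0 ⊮ b.
0 lacks atom b, so 0 ⊮ b.
So the root 0 does not force (a → b) ∨ b; the model is a countermodel.

Yes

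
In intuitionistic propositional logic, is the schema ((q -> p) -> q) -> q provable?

This is Peirce's law, which is not intuitionistically valid.
A Kripke countermodel: worlds u, v; order generated by u <= v; atoms true at each world — u:{}; v:{q}.
u ||-/- ((q -> p) -> q) -> q: already at u itself, u ||- (q -> p) -> q but u ||-/- q.
u lacks atom q, so u ||-/- q.
So the root u does not force the formula.

No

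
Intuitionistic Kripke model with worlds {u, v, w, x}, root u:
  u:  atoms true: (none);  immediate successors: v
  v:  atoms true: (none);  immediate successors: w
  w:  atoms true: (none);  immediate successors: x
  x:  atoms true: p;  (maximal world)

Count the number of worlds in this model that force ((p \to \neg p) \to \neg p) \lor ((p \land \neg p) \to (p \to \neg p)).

4

u: forces it.
v: forces it.
w: forces it.
x: forces it.
Worlds forcing the formula: {u, v, w, x}.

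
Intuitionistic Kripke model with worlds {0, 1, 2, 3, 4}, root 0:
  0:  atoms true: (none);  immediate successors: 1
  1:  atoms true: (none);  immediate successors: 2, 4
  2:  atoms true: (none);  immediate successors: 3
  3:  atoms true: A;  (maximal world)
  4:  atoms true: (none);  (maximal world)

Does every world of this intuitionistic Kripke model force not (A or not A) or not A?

No

Not every world: 0 does not force not (A or not A) or not A.
0 does not force not (A or not A) or not A: neither disjunct is forced at 0.
0 does not force not (A or not A) since 3 is accessible from 0 and 3 forces A or not A.
3 forces A or not A via the disjunct A.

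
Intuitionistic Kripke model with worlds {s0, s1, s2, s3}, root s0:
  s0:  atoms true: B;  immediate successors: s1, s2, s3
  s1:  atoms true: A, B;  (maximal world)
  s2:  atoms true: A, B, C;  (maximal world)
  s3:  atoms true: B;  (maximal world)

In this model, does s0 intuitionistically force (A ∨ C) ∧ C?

s0 ⊮ (A ∨ C) ∧ C since s0 fails A ∨ C.

No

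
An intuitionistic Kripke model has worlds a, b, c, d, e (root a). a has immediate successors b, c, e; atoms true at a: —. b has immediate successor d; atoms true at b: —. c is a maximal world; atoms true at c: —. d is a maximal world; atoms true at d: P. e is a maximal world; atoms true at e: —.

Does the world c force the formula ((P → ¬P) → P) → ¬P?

Yes

c ⊩ ((P → ¬P) → P) → ¬P vacuously: no world accessible from c forces the antecedent (P → ¬P) → P.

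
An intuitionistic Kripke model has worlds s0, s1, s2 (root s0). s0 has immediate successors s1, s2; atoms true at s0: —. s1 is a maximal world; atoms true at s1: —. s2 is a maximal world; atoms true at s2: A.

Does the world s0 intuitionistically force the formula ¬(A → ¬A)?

s0 ⊮ ¬(A → ¬A) since s1 is accessible from s0 and s1 ⊩ A → ¬A.
s1 ⊩ A → ¬A vacuously: no world accessible from s1 forces the antecedent A.

No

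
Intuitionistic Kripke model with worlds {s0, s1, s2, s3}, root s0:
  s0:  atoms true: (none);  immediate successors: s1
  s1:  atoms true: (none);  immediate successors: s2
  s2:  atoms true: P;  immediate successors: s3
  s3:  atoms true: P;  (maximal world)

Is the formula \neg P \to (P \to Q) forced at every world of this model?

Yes

s0 \Vdash \neg P \to (P \to Q) vacuously: no world accessible from s0 forces the antecedent \neg P.
Since the root s0 forces \neg P \to (P \to Q) and forcing is persistent (monotone upward), every world forces it.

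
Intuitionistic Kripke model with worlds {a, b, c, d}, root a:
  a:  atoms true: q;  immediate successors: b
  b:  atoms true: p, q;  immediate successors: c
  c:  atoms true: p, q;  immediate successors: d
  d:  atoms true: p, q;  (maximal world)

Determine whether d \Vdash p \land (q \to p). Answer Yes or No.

Yes

d \Vdash p \land (q \to p) since d forces both conjuncts.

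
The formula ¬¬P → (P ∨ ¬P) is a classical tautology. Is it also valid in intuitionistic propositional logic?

No

This is a variant of double-negation elimination (deriving excluded middle from double negation), which is not intuitionistically valid.
A Kripke countermodel: worlds s0, s1; order generated by s0 ≤ s1; atoms true at each world — s0:{}; s1:{P}.
s0 ⊮ ¬¬P → (P ∨ ¬P): already at s0 itself, s0 ⊩ ¬¬P but s0 ⊮ P ∨ ¬P.
s0 ⊮ P ∨ ¬P: neither disjunct is forced at s0.
s0 lacks atom P, so s0 ⊮ P.
So the root s0 does not force the formula.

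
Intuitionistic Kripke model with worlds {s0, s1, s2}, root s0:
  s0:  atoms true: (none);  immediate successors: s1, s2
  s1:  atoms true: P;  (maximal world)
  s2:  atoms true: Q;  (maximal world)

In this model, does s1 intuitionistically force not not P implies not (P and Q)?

Yes

s1 forces not not P implies not (P and Q): every world accessible from s1 that forces not not P (namely s1) also forces not (P and Q).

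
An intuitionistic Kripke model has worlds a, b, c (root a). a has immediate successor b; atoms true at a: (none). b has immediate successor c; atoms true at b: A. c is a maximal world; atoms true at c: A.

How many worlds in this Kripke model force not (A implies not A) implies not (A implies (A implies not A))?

3

a: forces it.
b: forces it.
c: forces it.
Worlds forcing the formula: {a, b, c}.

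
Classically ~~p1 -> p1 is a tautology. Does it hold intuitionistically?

This is double-negation elimination, which is not intuitionistically valid.
A Kripke countermodel: worlds w0, w1; order generated by w0 <= w1; atoms true at each world — w0:{}; w1:{p1}.
w0 ||-/- ~~p1 -> p1: already at w0 itself, w0 ||- ~~p1 but w0 ||-/- p1.
w0 lacks atom p1, so w0 ||-/- p1.
So the root w0 does not force the formula.

No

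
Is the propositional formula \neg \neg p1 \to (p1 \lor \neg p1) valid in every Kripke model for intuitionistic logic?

No

This is a variant of double-negation elimination (deriving excluded middle from double negation), which is not intuitionistically valid.
A Kripke countermodel: worlds u, v; order generated by u \le v; atoms true at each world — u:{}; v:{p1}.
u \nVdash \neg \neg p1 \to (p1 \lor \neg p1): already at u itself, u \Vdash \neg \neg p1 but u \nVdash p1 \lor \neg p1.
u \nVdash p1 \lor \neg p1: neither disjunct is forced at u.
u lacks atom p1, so u \nVdash p1.
So the root u does not force the formula.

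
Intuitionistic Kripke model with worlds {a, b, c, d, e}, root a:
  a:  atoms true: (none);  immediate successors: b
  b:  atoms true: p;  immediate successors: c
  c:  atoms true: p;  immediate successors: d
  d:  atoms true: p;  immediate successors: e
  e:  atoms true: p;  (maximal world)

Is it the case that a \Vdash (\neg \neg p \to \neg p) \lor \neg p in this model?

No

a \nVdash (\neg \neg p \to \neg p) \lor \neg p: neither disjunct is forced at a.
a \nVdash \neg \neg p \to \neg p: already at a itself, a \Vdash \neg \neg p but a \nVdash \neg p.
a \nVdash \neg p since b is accessible from a and b \Vdash p.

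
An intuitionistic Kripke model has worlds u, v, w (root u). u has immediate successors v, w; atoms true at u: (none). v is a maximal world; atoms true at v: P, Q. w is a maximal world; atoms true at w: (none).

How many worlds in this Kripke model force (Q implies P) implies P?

1

u: does not force it — u does not force (Q implies P) implies P: already at u itself, u forces Q implies P but u does not force P.
v: forces it.
w: does not force it — w does not force (Q implies P) implies P: already at w itself, w forces Q implies P but w does not force P.
Worlds forcing the formula: {v}.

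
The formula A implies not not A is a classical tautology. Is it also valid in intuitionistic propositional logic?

Yes

This is double-negation introduction, which is intuitionistically derivable.
If a world forces A then every accessible world forces A (persistence), so none forces not A; hence not not A.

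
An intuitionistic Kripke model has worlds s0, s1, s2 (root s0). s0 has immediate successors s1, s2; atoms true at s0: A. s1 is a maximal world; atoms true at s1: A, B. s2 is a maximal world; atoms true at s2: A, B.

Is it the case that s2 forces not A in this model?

s2 does not force not A since s2 is accessible from s2 and s2 forces A.

No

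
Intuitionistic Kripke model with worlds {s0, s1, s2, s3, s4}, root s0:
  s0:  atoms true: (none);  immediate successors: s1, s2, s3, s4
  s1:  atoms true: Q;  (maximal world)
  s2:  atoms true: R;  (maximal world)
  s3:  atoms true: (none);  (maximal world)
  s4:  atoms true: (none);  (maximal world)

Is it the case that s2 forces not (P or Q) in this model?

s2 forces not (P or Q): no world accessible from s2 forces P or Q.

Yes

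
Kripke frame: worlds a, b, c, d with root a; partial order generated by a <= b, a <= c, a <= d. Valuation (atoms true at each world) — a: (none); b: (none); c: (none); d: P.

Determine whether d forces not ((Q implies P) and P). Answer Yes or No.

No

d does not force not ((Q implies P) and P) since d is accessible from d and d forces (Q implies P) and P.
d forces (Q implies P) and P since d forces both conjuncts.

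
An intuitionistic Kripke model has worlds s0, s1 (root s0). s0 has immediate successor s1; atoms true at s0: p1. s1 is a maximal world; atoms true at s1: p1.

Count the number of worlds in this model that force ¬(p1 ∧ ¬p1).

s0: forces it.
s1: forces it.
Worlds forcing the formula: {s0, s1}.

2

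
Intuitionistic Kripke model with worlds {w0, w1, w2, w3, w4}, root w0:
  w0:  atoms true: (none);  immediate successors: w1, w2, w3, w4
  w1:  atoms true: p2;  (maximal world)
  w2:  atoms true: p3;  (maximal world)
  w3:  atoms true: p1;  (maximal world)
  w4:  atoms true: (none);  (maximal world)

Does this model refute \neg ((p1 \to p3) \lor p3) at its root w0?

Yes

w0 \nVdash \neg ((p1 \to p3) \lor p3) since w1 is accessible from w0 and w1 \Vdash (p1 \to p3) \lor p3.
w1 \Vdash (p1 \to p3) \lor p3 via the disjunct p1 \to p3.
So the root w0 does not force \neg ((p1 \to p3) \lor p3); the model is a countermodel.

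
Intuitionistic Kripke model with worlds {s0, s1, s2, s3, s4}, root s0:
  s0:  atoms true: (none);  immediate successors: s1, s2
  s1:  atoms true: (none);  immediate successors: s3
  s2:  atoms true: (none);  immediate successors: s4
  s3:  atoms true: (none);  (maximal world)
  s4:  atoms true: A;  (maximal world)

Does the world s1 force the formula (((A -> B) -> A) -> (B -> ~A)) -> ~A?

Yes

s1 ||- (((A -> B) -> A) -> (B -> ~A)) -> ~A: every world accessible from s1 that forces ((A -> B) -> A) -> (B -> ~A) (namely s1, s3) also forces ~A.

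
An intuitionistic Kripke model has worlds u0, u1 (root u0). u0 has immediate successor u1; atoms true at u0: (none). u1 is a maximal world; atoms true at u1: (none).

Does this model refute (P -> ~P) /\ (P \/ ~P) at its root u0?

No

u0 ||- (P -> ~P) /\ (P \/ ~P) since u0 forces both conjuncts.
So the root u0 forces (P -> ~P) /\ (P \/ ~P); the model is not a countermodel.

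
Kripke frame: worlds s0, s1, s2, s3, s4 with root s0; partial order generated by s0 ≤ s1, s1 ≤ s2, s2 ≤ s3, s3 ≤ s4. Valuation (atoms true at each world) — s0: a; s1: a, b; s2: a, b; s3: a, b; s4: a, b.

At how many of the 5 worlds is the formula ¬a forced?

0

s0: does not force it — s0 ⊮ ¬a since s0 is accessible from s0 and s0 ⊩ a.
s1: does not force it — s1 ⊮ ¬a since s1 is accessible from s1 and s1 ⊩ a.
s2: does not force it — s2 ⊮ ¬a since s2 is accessible from s2 and s2 ⊩ a.
s3: does not force it.
s4: does not force it.
Worlds forcing the formula: { }.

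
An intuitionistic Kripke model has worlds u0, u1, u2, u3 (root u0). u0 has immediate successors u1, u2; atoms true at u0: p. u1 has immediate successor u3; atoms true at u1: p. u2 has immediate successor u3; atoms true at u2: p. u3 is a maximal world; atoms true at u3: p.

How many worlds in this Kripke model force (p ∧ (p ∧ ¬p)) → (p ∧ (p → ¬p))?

u0: forces it.
u1: forces it.
u2: forces it.
u3: forces it.
Worlds forcing the formula: {u0, u1, u2, u3}.

4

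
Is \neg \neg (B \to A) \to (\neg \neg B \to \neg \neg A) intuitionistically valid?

Yes

This is the distribution of double negation over implication, which is intuitionistically derivable.
Assume \neg \neg (B \to A) and \neg \neg B; suppose \neg A. Then B \to A would give \neg B (by contraposition), contradicting \neg \neg B; so \neg (B \to A), contradicting \neg \neg (B \to A). Hence \neg \neg A.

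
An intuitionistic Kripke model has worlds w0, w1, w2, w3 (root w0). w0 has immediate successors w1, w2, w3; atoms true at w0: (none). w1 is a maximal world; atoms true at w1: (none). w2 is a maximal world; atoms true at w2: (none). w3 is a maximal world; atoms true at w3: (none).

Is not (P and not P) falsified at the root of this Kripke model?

No

w0 forces not (P and not P): no world accessible from w0 forces P and not P.
So the root w0 forces not (P and not P); the model is not a countermodel.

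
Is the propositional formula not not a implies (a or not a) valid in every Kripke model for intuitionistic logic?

This is a variant of double-negation elimination (deriving excluded middle from double negation), which is not intuitionistically valid.
A Kripke countermodel: worlds u0, u1; order generated by u0 <= u1; atoms true at each world — u0:{}; u1:{a}.
u0 does not force not not a implies (a or not a): already at u0 itself, u0 forces not not a but u0 does not force a or not a.
u0 does not force a or not a: neither disjunct is forced at u0.
u0 lacks atom a, so u0 does not force a.
So the root u0 does not force the formula.

No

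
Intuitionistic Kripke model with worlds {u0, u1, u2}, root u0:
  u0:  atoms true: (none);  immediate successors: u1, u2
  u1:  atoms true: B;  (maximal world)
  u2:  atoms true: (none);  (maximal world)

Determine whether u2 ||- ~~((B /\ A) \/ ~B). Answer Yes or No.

Yes

u2 ||- ~~((B /\ A) \/ ~B): no world accessible from u2 forces ~((B /\ A) \/ ~B).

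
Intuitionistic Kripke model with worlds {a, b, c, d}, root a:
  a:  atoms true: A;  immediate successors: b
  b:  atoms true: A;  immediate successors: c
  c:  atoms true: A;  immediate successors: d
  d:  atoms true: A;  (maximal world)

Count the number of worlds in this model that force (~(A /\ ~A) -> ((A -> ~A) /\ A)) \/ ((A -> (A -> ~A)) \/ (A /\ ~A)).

0

a: does not force it — a ||-/- (~(A /\ ~A) -> ((A -> ~A) /\ A)) \/ ((A -> (A -> ~A)) \/ (A /\ ~A)): neither disjunct is forced at a.
b: does not force it.
c: does not force it.
d: does not force it.
Worlds forcing the formula: { }.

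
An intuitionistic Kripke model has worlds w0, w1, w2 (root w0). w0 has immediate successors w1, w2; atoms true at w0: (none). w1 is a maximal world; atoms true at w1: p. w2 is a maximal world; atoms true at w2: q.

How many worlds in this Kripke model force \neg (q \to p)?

1

w0: does not force it — w0 \nVdash \neg (q \to p) since w1 is accessible from w0 and w1 \Vdash q \to p.
w1: does not force it.
w2: forces it.
Worlds forcing the formula: {w2}.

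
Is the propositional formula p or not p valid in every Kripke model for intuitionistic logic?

No

This is the law of excluded middle, which is not intuitionistically valid.
A Kripke countermodel: worlds 0, 1; order generated by 0 <= 1; atoms true at each world — 0:{}; 1:{p}.
0 does not force p or not p: neither disjunct is forced at 0.
0 lacks atom p, so 0 does not force p.
So the root 0 does not force the formula.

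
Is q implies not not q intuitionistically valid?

This is double-negation introduction, which is intuitionistically derivable.
If a world forces q then every accessible world forces q (persistence), so none forces not q; hence not not q.

Yes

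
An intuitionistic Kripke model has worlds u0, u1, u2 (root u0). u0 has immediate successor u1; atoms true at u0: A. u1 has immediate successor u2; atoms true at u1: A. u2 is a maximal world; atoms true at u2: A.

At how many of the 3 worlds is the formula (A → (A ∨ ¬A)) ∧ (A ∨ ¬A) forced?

u0: forces it.
u1: forces it.
u2: forces it.
Worlds forcing the formula: {u0, u1, u2}.

3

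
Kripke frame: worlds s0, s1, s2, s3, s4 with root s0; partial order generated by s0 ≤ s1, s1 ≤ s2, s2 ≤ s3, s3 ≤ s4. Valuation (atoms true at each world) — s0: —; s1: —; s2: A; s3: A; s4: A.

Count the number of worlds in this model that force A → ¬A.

0

s0: does not force it — s0 ⊮ A → ¬A: at the accessible world s2, s2 ⊩ A but s2 ⊮ ¬A.
s1: does not force it — s1 ⊮ A → ¬A: at the accessible world s2, s2 ⊩ A but s2 ⊮ ¬A.
s2: does not force it — s2 ⊮ A → ¬A: already at s2 itself, s2 ⊩ A but s2 ⊮ ¬A.
s3: does not force it.
s4: does not force it.
Worlds forcing the formula: { }.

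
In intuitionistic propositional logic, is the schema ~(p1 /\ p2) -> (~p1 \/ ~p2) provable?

No

This is the constructively invalid direction of De Morgan's law for conjunction, which is not intuitionistically valid.
A Kripke countermodel: worlds w0, w1, w2; order generated by w0 <= w1, w0 <= w2; atoms true at each world — w0:{}; w1:{p1}; w2:{p2}.
w0 ||-/- ~(p1 /\ p2) -> (~p1 \/ ~p2): already at w0 itself, w0 ||- ~(p1 /\ p2) but w0 ||-/- ~p1 \/ ~p2.
w0 ||-/- ~p1 \/ ~p2: neither disjunct is forced at w0.
w0 ||-/- ~p1 since w1 is accessible from w0 and w1 ||- p1.
So the root w0 does not force the formula.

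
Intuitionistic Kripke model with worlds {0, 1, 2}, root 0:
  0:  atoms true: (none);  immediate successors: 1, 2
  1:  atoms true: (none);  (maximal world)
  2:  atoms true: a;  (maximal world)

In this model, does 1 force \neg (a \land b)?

1 \Vdash \neg (a \land b): no world accessible from 1 forces a \land b.

Yes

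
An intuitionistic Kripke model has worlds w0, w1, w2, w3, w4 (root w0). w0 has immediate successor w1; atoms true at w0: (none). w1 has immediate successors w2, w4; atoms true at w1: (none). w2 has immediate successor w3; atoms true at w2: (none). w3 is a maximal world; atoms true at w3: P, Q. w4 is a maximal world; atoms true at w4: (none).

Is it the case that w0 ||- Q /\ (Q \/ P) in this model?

No

w0 ||-/- Q /\ (Q \/ P) since w0 fails Q.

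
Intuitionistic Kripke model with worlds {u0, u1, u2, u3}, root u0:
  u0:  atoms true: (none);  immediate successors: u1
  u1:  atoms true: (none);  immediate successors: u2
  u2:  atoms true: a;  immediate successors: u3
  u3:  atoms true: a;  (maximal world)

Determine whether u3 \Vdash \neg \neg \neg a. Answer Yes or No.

u3 \nVdash \neg \neg \neg a since u3 is accessible from u3 and u3 \Vdash \neg \neg a.
u3 \Vdash \neg \neg a: no world accessible from u3 forces \neg a.

No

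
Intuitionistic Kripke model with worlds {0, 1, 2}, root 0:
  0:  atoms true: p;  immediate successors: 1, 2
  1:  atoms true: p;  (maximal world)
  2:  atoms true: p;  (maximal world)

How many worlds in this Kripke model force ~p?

0: does not force it — 0 ||-/- ~p since 0 is accessible from 0 and 0 ||- p.
1: does not force it.
2: does not force it.
Worlds forcing the formula: { }.

0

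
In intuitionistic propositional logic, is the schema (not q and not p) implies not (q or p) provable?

This is a constructively valid De Morgan direction (conjunction of negations to negated disjunction), which is intuitionistically derivable.
If both not q and not p hold at a world, no accessible world forces q or forces p, so none forces q or p.

Yes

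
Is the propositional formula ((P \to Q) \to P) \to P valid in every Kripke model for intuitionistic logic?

No

This is Peirce's law, which is not intuitionistically valid.
A Kripke countermodel: worlds w0, w1; order generated by w0 \le w1; atoms true at each world — w0:{}; w1:{P}.
w0 \nVdash ((P \to Q) \to P) \to P: already at w0 itself, w0 \Vdash (P \to Q) \to P but w0 \nVdash P.
w0 lacks atom P, so w0 \nVdash P.
So the root w0 does not force the formula.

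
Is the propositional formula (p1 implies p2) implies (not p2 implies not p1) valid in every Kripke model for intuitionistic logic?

This is the forward direction of contraposition, which is intuitionistically derivable.
Assume p1 implies p2 and not p2. If p1 held then p2 would follow, contradicting not p2; so not p1.

Yes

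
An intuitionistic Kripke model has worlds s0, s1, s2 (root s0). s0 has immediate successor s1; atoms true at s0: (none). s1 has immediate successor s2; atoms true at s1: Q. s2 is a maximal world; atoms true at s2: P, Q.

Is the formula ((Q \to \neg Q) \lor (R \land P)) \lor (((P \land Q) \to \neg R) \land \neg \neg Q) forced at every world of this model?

Yes

s0 \Vdash ((Q \to \neg Q) \lor (R \land P)) \lor (((P \land Q) \to \neg R) \land \neg \neg Q) via the disjunct ((P \land Q) \to \neg R) \land \neg \neg Q.
Since the root s0 forces ((Q \to \neg Q) \lor (R \land P)) \lor (((P \land Q) \to \neg R) \land \neg \neg Q) and forcing is persistent (monotone upward), every world forces it.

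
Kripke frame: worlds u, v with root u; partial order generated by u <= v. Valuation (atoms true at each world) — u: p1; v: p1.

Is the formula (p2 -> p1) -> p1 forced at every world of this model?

Yes

u ||- (p2 -> p1) -> p1: every world accessible from u that forces p2 -> p1 (namely u, v) also forces p1.
Since the root u forces (p2 -> p1) -> p1 and forcing is persistent (monotone upward), every world forces it.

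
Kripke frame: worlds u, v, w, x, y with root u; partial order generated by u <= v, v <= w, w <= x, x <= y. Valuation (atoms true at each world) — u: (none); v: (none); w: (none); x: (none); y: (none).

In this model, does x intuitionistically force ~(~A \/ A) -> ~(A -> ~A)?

x ||- ~(~A \/ A) -> ~(A -> ~A) vacuously: no world accessible from x forces the antecedent ~(~A \/ A).

Yes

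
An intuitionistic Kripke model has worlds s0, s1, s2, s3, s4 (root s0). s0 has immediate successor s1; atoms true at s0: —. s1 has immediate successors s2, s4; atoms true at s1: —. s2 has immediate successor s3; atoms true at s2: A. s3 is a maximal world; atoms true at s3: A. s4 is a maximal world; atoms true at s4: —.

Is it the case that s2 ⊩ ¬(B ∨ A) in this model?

No

s2 ⊮ ¬(B ∨ A) since s2 is accessible from s2 and s2 ⊩ B ∨ A.
s2 ⊩ B ∨ A via the disjunct A.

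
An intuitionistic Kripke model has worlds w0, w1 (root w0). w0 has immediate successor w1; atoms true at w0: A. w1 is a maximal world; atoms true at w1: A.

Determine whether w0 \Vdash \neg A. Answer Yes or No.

w0 \nVdash \neg A since w0 is accessible from w0 and w0 \Vdash A.

No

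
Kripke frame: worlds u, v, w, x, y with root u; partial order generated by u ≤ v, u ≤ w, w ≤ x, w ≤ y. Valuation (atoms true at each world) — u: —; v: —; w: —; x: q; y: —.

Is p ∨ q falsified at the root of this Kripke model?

Yes

u ⊮ p ∨ q: neither disjunct is forced at u.
u lacks atom p, so u ⊮ p.
So the root u does not force p ∨ q; the model is a countermodel.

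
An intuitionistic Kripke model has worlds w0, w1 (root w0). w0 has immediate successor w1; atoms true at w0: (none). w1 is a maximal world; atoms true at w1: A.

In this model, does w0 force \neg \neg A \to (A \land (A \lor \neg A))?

No

w0 \nVdash \neg \neg A \to (A \land (A \lor \neg A)): already at w0 itself, w0 \Vdash \neg \neg A but w0 \nVdash A \land (A \lor \neg A).
w0 \nVdash A \land (A \lor \neg A) since w0 fails A.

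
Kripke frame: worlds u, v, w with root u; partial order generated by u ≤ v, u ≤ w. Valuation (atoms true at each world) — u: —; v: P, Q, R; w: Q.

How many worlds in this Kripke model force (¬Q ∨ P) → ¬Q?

1

u: does not force it — u ⊮ (¬Q ∨ P) → ¬Q: at the accessible world v, v ⊩ ¬Q ∨ P but v ⊮ ¬Q.
v: does not force it — v ⊮ (¬Q ∨ P) → ¬Q: already at v itself, v ⊩ ¬Q ∨ P but v ⊮ ¬Q.
w: forces it.
Worlds forcing the formula: {w}.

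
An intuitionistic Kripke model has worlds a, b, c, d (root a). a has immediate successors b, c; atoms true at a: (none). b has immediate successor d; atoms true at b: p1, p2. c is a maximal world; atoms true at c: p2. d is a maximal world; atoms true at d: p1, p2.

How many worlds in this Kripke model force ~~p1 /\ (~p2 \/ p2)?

2

a: does not force it — a ||-/- ~~p1 /\ (~p2 \/ p2) since a fails ~~p1.
b: forces it.
c: does not force it — c ||-/- ~~p1 /\ (~p2 \/ p2) since c fails ~~p1.
d: forces it.
Worlds forcing the formula: {b, d}.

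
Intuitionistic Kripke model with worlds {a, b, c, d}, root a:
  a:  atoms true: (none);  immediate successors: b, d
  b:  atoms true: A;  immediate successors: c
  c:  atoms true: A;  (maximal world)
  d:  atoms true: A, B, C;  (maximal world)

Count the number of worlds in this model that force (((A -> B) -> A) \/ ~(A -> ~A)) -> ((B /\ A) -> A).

a: forces it.
b: forces it.
c: forces it.
d: forces it.
Worlds forcing the formula: {a, b, c, d}.

4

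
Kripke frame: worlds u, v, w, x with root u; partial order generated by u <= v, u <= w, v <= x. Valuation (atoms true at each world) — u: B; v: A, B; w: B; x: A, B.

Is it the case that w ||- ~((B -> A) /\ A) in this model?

w ||- ~((B -> A) /\ A): no world accessible from w forces (B -> A) /\ A.

Yes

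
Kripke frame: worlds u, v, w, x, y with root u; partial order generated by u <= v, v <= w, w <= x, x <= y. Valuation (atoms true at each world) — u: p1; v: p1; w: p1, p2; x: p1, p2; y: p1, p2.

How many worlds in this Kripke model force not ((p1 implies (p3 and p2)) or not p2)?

u: forces it.
v: forces it.
w: forces it.
x: forces it.
y: forces it.
Worlds forcing the formula: {u, v, w, x, y}.

5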